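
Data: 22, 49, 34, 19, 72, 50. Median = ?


Sorted: 19, 22, 34, 49, 50, 72
n = 6 (even)
Middle values: 34 and 49
Median = (34+49)/2 = 41.5000

Median = 41.5000


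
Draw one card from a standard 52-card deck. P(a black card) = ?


26 black cards in 52 cards
P = 26/52 = 0.5000

P = 0.5000


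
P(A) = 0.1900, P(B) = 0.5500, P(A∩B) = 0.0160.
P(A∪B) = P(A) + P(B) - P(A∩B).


P(A∪B) = 0.1900 + 0.5500 - 0.0160
= 0.7400 - 0.0160
= 0.7240

P(A∪B) = 0.7240


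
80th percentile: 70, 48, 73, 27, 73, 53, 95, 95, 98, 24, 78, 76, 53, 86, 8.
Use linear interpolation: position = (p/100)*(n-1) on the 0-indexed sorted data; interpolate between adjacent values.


Sorted: 8, 24, 27, 48, 53, 53, 70, 73, 73, 76, 78, 86, 95, 95, 98
n = 15
Index = 80/100 * 14 = 11.2000
Lower = data[11] = 86, Upper = data[12] = 95
P80 = 86 + 0.2000*(9) = 87.8000

P80 = 87.8000


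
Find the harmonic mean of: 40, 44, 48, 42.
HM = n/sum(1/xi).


Sum of reciprocals = 1/40 + 1/44 + 1/48 + 1/42 = 0.092370
HM = 4/0.092370 = 43.3040

HM = 43.3040


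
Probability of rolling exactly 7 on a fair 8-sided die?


Favorable outcomes (roll = 7): 1
Total outcomes = 8
P = 1/8 = 0.1250

P = 0.1250


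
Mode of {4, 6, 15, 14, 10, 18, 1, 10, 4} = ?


Frequencies: 1:1, 4:2, 6:1, 10:2, 14:1, 15:1, 18:1
Max frequency = 2
Mode = 4, 10

Mode = 4, 10


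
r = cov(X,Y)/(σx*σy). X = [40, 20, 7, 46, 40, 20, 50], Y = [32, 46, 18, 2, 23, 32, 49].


Mean X = 31.8571, Mean Y = 28.8571
SD X = 14.932501, SD Y = 15.084794
Cov = -1.020408
r = -1.020408/(14.932501*15.084794) = -0.0045

r = -0.0045


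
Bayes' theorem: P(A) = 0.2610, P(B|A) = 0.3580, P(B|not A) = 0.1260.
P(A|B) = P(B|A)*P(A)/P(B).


P(B) = P(B|A)*P(A) + P(B|A')*P(A')
= 0.3580*0.2610 + 0.1260*0.7390
= 0.093438 + 0.093114 = 0.186552
P(A|B) = 0.093438/0.186552 = 0.5009

P(A|B) = 0.5009


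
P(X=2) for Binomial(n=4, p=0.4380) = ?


C(4,2) = 6
p^2 = 0.191844
(1-p)^2 = 0.315844
P = 6 * 0.191844 * 0.315844 = 0.3636

P(X=2) = 0.3636


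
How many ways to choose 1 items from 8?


C(8,1) = 8!/(1! × 7!)
= 40320/(1 × 5040)
= 8

C(8,1) = 8


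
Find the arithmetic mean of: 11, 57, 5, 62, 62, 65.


Sum = 11 + 57 + 5 + 62 + 62 + 65 = 262
n = 6
Mean = 262/6 = 43.6667

Mean = 43.6667


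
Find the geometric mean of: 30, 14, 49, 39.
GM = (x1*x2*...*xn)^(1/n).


Product = 30 × 14 × 49 × 39 = 802620
GM = 802620^(1/4) = 29.9314

GM = 29.9314


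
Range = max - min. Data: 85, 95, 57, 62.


Max = 95, Min = 57
Range = 95 - 57 = 38

Range = 38


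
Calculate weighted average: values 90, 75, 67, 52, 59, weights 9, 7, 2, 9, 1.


Numerator = 90*9 + 75*7 + 67*2 + 52*9 + 59*1 = 1996
Denominator = 9 + 7 + 2 + 9 + 1 = 28
WM = 1996/28 = 71.2857

WM = 71.2857


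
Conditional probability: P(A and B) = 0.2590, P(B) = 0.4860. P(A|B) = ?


P(A|B) = 0.2590/0.4860 = 0.5329

P(A|B) = 0.5329


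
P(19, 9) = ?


P(19,9) = 19!/10!
= 121645100408832000/3628800
= 33522128640

P(19,9) = 33522128640


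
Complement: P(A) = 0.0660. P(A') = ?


P(not A) = 1 - 0.0660 = 0.9340

P(not A) = 0.9340


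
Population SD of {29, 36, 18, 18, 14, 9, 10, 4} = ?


Mean = 17.2500
Variance = 99.6875
SD = sqrt(99.6875) = 9.9844

SD = 9.9844


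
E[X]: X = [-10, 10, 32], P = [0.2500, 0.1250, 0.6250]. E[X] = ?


E[X] = -10*0.2500 + 10*0.1250 + 32*0.6250
= -2.5000 + 1.2500 + 20.0000
= 18.7500

E[X] = 18.7500


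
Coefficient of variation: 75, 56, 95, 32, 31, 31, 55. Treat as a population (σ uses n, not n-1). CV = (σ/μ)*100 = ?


Mean = 53.5714
SD = 22.8902
CV = (22.8902/53.5714)*100 = 42.7283%

CV = 42.7283%


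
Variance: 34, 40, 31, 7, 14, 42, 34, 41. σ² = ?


Mean = 30.3750
Squared deviations: 13.1406, 92.6406, 0.3906, 546.3906, 268.1406, 135.1406, 13.1406, 112.8906
Sum = 1181.8750
Variance = 1181.8750/8 = 147.7344

Variance = 147.7344


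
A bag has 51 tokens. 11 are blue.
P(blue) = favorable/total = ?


P = 11/51 = 0.2157

P = 0.2157


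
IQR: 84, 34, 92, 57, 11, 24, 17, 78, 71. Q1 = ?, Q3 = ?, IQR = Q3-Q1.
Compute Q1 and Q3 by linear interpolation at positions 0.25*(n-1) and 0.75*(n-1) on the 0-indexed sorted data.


Sorted: 11, 17, 24, 34, 57, 71, 78, 84, 92
Q1 (25th %ile) = 24.0000
Q3 (75th %ile) = 78.0000
IQR = 78.0000 - 24.0000 = 54.0000

IQR = 54.0000


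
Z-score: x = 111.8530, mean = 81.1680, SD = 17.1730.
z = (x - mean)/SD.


z = (111.8530 - 81.1680)/17.1730
= 30.6850/17.1730
= 1.7868

z = 1.7868


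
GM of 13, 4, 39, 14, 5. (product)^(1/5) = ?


Product = 13 × 4 × 39 × 14 × 5 = 141960
GM = 141960^(1/5) = 10.7259

GM = 10.7259


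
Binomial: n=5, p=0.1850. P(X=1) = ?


C(5,1) = 5
p^1 = 0.185000
(1-p)^4 = 0.441195
P = 5 * 0.185000 * 0.441195 = 0.4081

P(X=1) = 0.4081


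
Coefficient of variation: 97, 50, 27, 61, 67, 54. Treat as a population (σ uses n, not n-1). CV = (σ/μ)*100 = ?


Mean = 59.3333
SD = 20.9815
CV = (20.9815/59.3333)*100 = 35.3620%

CV = 35.3620%


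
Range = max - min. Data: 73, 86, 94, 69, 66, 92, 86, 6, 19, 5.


Max = 94, Min = 5
Range = 94 - 5 = 89

Range = 89


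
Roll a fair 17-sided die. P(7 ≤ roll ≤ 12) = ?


Favorable outcomes (7 ≤ roll ≤ 12): 6
Total outcomes = 17
P = 6/17 = 0.3529

P = 0.3529


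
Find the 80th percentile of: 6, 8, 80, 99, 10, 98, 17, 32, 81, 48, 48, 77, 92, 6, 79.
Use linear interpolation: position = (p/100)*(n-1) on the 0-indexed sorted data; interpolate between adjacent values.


Sorted: 6, 6, 8, 10, 17, 32, 48, 48, 77, 79, 80, 81, 92, 98, 99
n = 15
Index = 80/100 * 14 = 11.2000
Lower = data[11] = 81, Upper = data[12] = 92
P80 = 81 + 0.2000*(11) = 83.2000

P80 = 83.2000


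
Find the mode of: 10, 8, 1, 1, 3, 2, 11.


Frequencies: 1:2, 2:1, 3:1, 8:1, 10:1, 11:1
Max frequency = 2
Mode = 1

Mode = 1


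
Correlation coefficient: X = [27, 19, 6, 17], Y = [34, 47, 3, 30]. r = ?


Mean X = 17.2500, Mean Y = 28.5000
SD X = 7.495832, SD Y = 16.007811
Cov = 93.125000
r = 93.125000/(7.495832*16.007811) = 0.7761

r = 0.7761


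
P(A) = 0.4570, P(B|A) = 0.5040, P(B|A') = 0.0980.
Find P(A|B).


P(B) = P(B|A)*P(A) + P(B|A')*P(A')
= 0.5040*0.4570 + 0.0980*0.5430
= 0.230328 + 0.053214 = 0.283542
P(A|B) = 0.230328/0.283542 = 0.8123

P(A|B) = 0.8123


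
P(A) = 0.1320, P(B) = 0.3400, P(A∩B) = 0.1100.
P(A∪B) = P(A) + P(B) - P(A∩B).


P(A∪B) = 0.1320 + 0.3400 - 0.1100
= 0.4720 - 0.1100
= 0.3620

P(A∪B) = 0.3620


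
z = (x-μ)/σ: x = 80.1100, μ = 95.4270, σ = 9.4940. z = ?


z = (80.1100 - 95.4270)/9.4940
= -15.3170/9.4940
= -1.6133

z = -1.6133


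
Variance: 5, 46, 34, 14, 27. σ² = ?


Mean = 25.2000
Squared deviations: 408.0400, 432.6400, 77.4400, 125.4400, 3.2400
Sum = 1046.8000
Variance = 1046.8000/5 = 209.3600

Variance = 209.3600


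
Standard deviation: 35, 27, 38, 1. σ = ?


Mean = 25.2500
Variance = 212.1875
SD = sqrt(212.1875) = 14.5667

SD = 14.5667


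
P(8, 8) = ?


P(8,8) = 8!/0!
= 40320/1
= 40320

P(8,8) = 40320


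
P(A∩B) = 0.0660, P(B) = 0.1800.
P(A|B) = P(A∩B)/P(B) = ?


P(A|B) = 0.0660/0.1800 = 0.3667

P(A|B) = 0.3667


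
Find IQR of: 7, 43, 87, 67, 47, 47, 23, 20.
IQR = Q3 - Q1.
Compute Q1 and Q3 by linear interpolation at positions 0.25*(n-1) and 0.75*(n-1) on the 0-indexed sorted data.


Sorted: 7, 20, 23, 43, 47, 47, 67, 87
Q1 (25th %ile) = 22.2500
Q3 (75th %ile) = 52.0000
IQR = 52.0000 - 22.2500 = 29.7500

IQR = 29.7500


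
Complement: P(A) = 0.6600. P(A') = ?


P(not A) = 1 - 0.6600 = 0.3400

P(not A) = 0.3400


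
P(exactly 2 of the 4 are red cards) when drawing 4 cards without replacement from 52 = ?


Hypergeometric: P(X=2) = C(26,2)·C(26,2) / C(52,4)
= 325 × 325 / 270725
= 105625/270725 = 0.3902

P = 0.3902


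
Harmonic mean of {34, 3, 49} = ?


Sum of reciprocals = 1/34 + 1/3 + 1/49 = 0.383153
HM = 3/0.383153 = 7.8298

HM = 7.8298


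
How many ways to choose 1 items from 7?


C(7,1) = 7!/(1! × 6!)
= 5040/(1 × 720)
= 7

C(7,1) = 7


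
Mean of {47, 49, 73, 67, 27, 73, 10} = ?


Sum = 47 + 49 + 73 + 67 + 27 + 73 + 10 = 346
n = 7
Mean = 346/7 = 49.4286

Mean = 49.4286


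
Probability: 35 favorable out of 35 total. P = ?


P = 35/35 = 1.0000

P = 1.0000


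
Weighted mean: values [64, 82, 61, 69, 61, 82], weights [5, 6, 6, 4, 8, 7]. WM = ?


Numerator = 64*5 + 82*6 + 61*6 + 69*4 + 61*8 + 82*7 = 2516
Denominator = 5 + 6 + 6 + 4 + 8 + 7 = 36
WM = 2516/36 = 69.8889

WM = 69.8889


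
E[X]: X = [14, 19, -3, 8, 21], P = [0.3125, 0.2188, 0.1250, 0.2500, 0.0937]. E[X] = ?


E[X] = 14*0.3125 + 19*0.2188 - 3*0.1250 + 8*0.2500 + 21*0.0937
= 4.3750 + 4.1572 - 0.3750 + 2.0000 + 1.9677
= 12.1249

E[X] = 12.1249


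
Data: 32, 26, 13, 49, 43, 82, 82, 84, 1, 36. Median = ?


Sorted: 1, 13, 26, 32, 36, 43, 49, 82, 82, 84
n = 10 (even)
Middle values: 36 and 43
Median = (36+43)/2 = 39.5000

Median = 39.5000


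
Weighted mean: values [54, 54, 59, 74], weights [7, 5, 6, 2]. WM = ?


Numerator = 54*7 + 54*5 + 59*6 + 74*2 = 1150
Denominator = 7 + 5 + 6 + 2 = 20
WM = 1150/20 = 57.5000

WM = 57.5000


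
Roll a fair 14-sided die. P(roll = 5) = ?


Favorable outcomes (roll = 5): 1
Total outcomes = 14
P = 1/14 = 0.0714

P = 0.0714


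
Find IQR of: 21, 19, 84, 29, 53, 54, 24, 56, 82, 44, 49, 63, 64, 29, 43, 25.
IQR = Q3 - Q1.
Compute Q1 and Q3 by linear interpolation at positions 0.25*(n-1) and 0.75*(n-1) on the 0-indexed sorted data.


Sorted: 19, 21, 24, 25, 29, 29, 43, 44, 49, 53, 54, 56, 63, 64, 82, 84
Q1 (25th %ile) = 28.0000
Q3 (75th %ile) = 57.7500
IQR = 57.7500 - 28.0000 = 29.7500

IQR = 29.7500


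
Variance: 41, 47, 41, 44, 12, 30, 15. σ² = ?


Mean = 32.8571
Squared deviations: 66.3061, 200.0204, 66.3061, 124.1633, 435.0204, 8.1633, 318.8776
Sum = 1218.8571
Variance = 1218.8571/7 = 174.1224

Variance = 174.1224


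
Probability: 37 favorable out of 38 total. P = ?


P = 37/38 = 0.9737

P = 0.9737


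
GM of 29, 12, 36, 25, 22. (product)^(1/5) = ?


Product = 29 × 12 × 36 × 25 × 22 = 6890400
GM = 6890400^(1/5) = 23.3157

GM = 23.3157


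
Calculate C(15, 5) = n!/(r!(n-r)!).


C(15,5) = 15!/(5! × 10!)
= 1307674368000/(120 × 3628800)
= 3003

C(15,5) = 3003


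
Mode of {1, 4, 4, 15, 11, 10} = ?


Frequencies: 1:1, 4:2, 10:1, 11:1, 15:1
Max frequency = 2
Mode = 4

Mode = 4


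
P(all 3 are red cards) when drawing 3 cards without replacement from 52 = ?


P(all red cards) = (26/52) × (25/51) × (24/50)
= 0.1176

P = 0.1176


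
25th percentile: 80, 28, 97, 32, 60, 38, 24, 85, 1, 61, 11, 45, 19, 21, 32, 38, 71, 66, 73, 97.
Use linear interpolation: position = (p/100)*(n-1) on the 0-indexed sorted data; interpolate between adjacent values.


Sorted: 1, 11, 19, 21, 24, 28, 32, 32, 38, 38, 45, 60, 61, 66, 71, 73, 80, 85, 97, 97
n = 20
Index = 25/100 * 19 = 4.7500
Lower = data[4] = 24, Upper = data[5] = 28
P25 = 24 + 0.7500*(4) = 27.0000

P25 = 27.0000


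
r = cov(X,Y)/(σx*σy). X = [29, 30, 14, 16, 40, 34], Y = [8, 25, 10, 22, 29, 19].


Mean X = 27.1667, Mean Y = 18.8333
SD X = 9.316950, SD Y = 7.602996
Cov = 35.027778
r = 35.027778/(9.316950*7.602996) = 0.4945

r = 0.4945


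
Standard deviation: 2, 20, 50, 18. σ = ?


Mean = 22.5000
Variance = 300.7500
SD = sqrt(300.7500) = 17.3421

SD = 17.3421


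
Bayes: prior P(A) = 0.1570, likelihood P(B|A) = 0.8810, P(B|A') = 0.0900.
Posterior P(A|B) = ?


P(B) = P(B|A)*P(A) + P(B|A')*P(A')
= 0.8810*0.1570 + 0.0900*0.8430
= 0.138317 + 0.075870 = 0.214187
P(A|B) = 0.138317/0.214187 = 0.6458

P(A|B) = 0.6458


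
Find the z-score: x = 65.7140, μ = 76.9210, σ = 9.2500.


z = (65.7140 - 76.9210)/9.2500
= -11.2070/9.2500
= -1.2116

z = -1.2116


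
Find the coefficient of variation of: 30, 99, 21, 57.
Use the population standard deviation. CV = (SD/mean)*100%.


Mean = 51.7500
SD = 30.3263
CV = (30.3263/51.7500)*100 = 58.6016%

CV = 58.6016%


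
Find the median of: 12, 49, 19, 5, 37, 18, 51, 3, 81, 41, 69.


Sorted: 3, 5, 12, 18, 19, 37, 41, 49, 51, 69, 81
n = 11 (odd)
Middle value = 37

Median = 37


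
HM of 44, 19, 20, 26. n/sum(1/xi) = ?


Sum of reciprocals = 1/44 + 1/19 + 1/20 + 1/26 = 0.163820
HM = 4/0.163820 = 24.4170

HM = 24.4170


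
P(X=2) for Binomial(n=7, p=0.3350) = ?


C(7,2) = 21
p^2 = 0.112225
(1-p)^5 = 0.130049
P = 21 * 0.112225 * 0.130049 = 0.3065

P(X=2) = 0.3065


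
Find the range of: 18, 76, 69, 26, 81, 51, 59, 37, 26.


Max = 81, Min = 18
Range = 81 - 18 = 63

Range = 63


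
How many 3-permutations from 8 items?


P(8,3) = 8!/5!
= 40320/120
= 336

P(8,3) = 336


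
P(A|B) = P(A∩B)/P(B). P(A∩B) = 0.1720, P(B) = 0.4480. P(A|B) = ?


P(A|B) = 0.1720/0.4480 = 0.3839

P(A|B) = 0.3839


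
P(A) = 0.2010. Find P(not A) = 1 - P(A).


P(not A) = 1 - 0.2010 = 0.7990

P(not A) = 0.7990


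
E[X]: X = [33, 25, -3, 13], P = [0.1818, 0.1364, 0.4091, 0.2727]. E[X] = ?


E[X] = 33*0.1818 + 25*0.1364 - 3*0.4091 + 13*0.2727
= 5.9994 + 3.4100 - 1.2273 + 3.5451
= 11.7272

E[X] = 11.7272


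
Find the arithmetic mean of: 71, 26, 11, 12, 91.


Sum = 71 + 26 + 11 + 12 + 91 = 211
n = 5
Mean = 211/5 = 42.2000

Mean = 42.2000


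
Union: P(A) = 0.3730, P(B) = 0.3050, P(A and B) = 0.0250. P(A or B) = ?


P(A∪B) = 0.3730 + 0.3050 - 0.0250
= 0.6780 - 0.0250
= 0.6530

P(A∪B) = 0.6530


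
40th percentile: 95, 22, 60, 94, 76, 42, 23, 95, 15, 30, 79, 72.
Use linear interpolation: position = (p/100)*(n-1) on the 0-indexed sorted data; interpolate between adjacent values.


Sorted: 15, 22, 23, 30, 42, 60, 72, 76, 79, 94, 95, 95
n = 12
Index = 40/100 * 11 = 4.4000
Lower = data[4] = 42, Upper = data[5] = 60
P40 = 42 + 0.4000*(18) = 49.2000

P40 = 49.2000


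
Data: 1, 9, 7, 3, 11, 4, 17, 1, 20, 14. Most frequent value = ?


Frequencies: 1:2, 3:1, 4:1, 7:1, 9:1, 11:1, 14:1, 17:1, 20:1
Max frequency = 2
Mode = 1

Mode = 1


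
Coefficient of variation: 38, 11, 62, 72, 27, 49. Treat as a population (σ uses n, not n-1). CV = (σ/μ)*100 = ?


Mean = 43.1667
SD = 20.5865
CV = (20.5865/43.1667)*100 = 47.6908%

CV = 47.6908%


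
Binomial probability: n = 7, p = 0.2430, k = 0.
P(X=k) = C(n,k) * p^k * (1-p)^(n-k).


C(7,0) = 1
p^0 = 1.000000
(1-p)^7 = 0.142453
P = 1 * 1.000000 * 0.142453 = 0.1425

P(X=0) = 0.1425


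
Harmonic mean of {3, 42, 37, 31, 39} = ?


Sum of reciprocals = 1/3 + 1/42 + 1/37 + 1/31 + 1/39 = 0.442069
HM = 5/0.442069 = 11.3105

HM = 11.3105


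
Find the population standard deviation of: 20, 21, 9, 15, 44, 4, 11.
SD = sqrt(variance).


Mean = 17.7143
Variance = 146.2041
SD = sqrt(146.2041) = 12.0915

SD = 12.0915


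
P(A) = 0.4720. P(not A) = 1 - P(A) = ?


P(not A) = 1 - 0.4720 = 0.5280

P(not A) = 0.5280


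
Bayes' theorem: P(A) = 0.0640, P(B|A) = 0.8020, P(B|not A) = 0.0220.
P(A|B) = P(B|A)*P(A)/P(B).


P(B) = P(B|A)*P(A) + P(B|A')*P(A')
= 0.8020*0.0640 + 0.0220*0.9360
= 0.051328 + 0.020592 = 0.071920
P(A|B) = 0.051328/0.071920 = 0.7137

P(A|B) = 0.7137


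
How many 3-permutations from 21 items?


P(21,3) = 21!/18!
= 51090942171709440000/6402373705728000
= 7980

P(21,3) = 7980


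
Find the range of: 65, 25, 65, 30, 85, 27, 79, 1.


Max = 85, Min = 1
Range = 85 - 1 = 84

Range = 84


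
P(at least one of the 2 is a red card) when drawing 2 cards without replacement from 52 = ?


P(at least one) = 1 - P(none)
P(none) = (26/52) × (25/51) = 0.245098
P(at least one) = 1 - 0.245098 = 0.7549

P = 0.7549


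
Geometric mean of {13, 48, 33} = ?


Product = 13 × 48 × 33 = 20592
GM = 20592^(1/3) = 27.4094

GM = 27.4094


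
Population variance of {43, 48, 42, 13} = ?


Mean = 36.5000
Squared deviations: 42.2500, 132.2500, 30.2500, 552.2500
Sum = 757.0000
Variance = 757.0000/4 = 189.2500

Variance = 189.2500


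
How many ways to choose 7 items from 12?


C(12,7) = 12!/(7! × 5!)
= 479001600/(5040 × 120)
= 792

C(12,7) = 792


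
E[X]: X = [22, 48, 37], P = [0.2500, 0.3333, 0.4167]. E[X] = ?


E[X] = 22*0.2500 + 48*0.3333 + 37*0.4167
= 5.5000 + 15.9984 + 15.4179
= 36.9163

E[X] = 36.9163


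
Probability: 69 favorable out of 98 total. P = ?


P = 69/98 = 0.7041

P = 0.7041


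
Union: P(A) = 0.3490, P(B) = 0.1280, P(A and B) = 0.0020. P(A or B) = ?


P(A∪B) = 0.3490 + 0.1280 - 0.0020
= 0.4770 - 0.0020
= 0.4750

P(A∪B) = 0.4750


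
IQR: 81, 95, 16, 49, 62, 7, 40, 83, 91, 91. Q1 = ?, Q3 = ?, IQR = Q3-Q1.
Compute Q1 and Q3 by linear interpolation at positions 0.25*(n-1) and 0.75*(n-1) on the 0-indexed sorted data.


Sorted: 7, 16, 40, 49, 62, 81, 83, 91, 91, 95
Q1 (25th %ile) = 42.2500
Q3 (75th %ile) = 89.0000
IQR = 89.0000 - 42.2500 = 46.7500

IQR = 46.7500


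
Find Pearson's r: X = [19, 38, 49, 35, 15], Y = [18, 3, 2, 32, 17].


Mean X = 31.2000, Mean Y = 14.4000
SD X = 12.560255, SD Y = 11.074295
Cov = -63.480000
r = -63.480000/(12.560255*11.074295) = -0.4564

r = -0.4564


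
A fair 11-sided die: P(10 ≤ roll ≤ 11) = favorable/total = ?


Favorable outcomes (10 ≤ roll ≤ 11): 2
Total outcomes = 11
P = 2/11 = 0.1818

P = 0.1818


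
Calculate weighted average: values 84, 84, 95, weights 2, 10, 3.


Numerator = 84*2 + 84*10 + 95*3 = 1293
Denominator = 2 + 10 + 3 = 15
WM = 1293/15 = 86.2000

WM = 86.2000


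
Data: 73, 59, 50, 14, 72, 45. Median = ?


Sorted: 14, 45, 50, 59, 72, 73
n = 6 (even)
Middle values: 50 and 59
Median = (50+59)/2 = 54.5000

Median = 54.5000


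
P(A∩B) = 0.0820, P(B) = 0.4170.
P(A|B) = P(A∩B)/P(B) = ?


P(A|B) = 0.0820/0.4170 = 0.1966

P(A|B) = 0.1966


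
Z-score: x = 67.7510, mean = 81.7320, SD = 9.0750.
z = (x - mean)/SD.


z = (67.7510 - 81.7320)/9.0750
= -13.9810/9.0750
= -1.5406

z = -1.5406


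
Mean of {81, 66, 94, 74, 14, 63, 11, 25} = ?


Sum = 81 + 66 + 94 + 74 + 14 + 63 + 11 + 25 = 428
n = 8
Mean = 428/8 = 53.5000

Mean = 53.5000


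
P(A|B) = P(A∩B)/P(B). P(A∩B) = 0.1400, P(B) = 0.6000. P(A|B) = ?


P(A|B) = 0.1400/0.6000 = 0.2333

P(A|B) = 0.2333


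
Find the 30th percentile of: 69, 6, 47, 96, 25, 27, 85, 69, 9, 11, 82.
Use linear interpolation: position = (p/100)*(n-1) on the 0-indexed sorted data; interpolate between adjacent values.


Sorted: 6, 9, 11, 25, 27, 47, 69, 69, 82, 85, 96
n = 11
Index = 30/100 * 10 = 3.0000
Lower = data[3] = 25, Upper = data[4] = 27
P30 = 25 + 0*(2) = 25.0000

P30 = 25.0000


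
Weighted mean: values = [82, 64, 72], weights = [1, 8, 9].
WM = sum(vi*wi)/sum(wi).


Numerator = 82*1 + 64*8 + 72*9 = 1242
Denominator = 1 + 8 + 9 = 18
WM = 1242/18 = 69.0000

WM = 69.0000


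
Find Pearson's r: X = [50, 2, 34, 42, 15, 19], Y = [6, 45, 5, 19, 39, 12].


Mean X = 27.0000, Mean Y = 21.0000
SD X = 16.512621, SD Y = 15.631165
Cov = -205.166667
r = -205.166667/(16.512621*15.631165) = -0.7949

r = -0.7949


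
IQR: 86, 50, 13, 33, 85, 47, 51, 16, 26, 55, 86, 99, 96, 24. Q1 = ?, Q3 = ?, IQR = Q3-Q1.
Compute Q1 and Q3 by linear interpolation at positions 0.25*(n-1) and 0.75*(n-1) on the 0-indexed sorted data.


Sorted: 13, 16, 24, 26, 33, 47, 50, 51, 55, 85, 86, 86, 96, 99
Q1 (25th %ile) = 27.7500
Q3 (75th %ile) = 85.7500
IQR = 85.7500 - 27.7500 = 58.0000

IQR = 58.0000


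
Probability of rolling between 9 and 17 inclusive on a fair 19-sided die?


Favorable outcomes (9 ≤ roll ≤ 17): 9
Total outcomes = 19
P = 9/19 = 0.4737

P = 0.4737


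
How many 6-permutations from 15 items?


P(15,6) = 15!/9!
= 1307674368000/362880
= 3603600

P(15,6) = 3603600


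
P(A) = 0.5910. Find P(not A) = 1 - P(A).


P(not A) = 1 - 0.5910 = 0.4090

P(not A) = 0.4090


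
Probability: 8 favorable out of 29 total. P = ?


P = 8/29 = 0.2759

P = 0.2759


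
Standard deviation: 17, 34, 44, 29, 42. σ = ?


Mean = 33.2000
Variance = 94.9600
SD = sqrt(94.9600) = 9.7447

SD = 9.7447


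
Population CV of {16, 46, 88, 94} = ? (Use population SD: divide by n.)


Mean = 61.0000
SD = 31.8904
CV = (31.8904/61.0000)*100 = 52.2794%

CV = 52.2794%


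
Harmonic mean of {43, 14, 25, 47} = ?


Sum of reciprocals = 1/43 + 1/14 + 1/25 + 1/47 = 0.155961
HM = 4/0.155961 = 25.6474

HM = 25.6474


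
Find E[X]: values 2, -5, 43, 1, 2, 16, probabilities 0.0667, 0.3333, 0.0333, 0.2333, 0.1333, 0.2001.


E[X] = 2*0.0667 - 5*0.3333 + 43*0.0333 + 1*0.2333 + 2*0.1333 + 16*0.2001
= 0.1334 - 1.6665 + 1.4319 + 0.2333 + 0.2666 + 3.2016
= 3.6003

E[X] = 3.6003


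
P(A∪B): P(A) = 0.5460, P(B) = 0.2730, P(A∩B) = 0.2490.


P(A∪B) = 0.5460 + 0.2730 - 0.2490
= 0.8190 - 0.2490
= 0.5700

P(A∪B) = 0.5700


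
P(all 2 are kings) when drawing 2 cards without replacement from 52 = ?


P(all kings) = (4/52) × (3/51)
= 0.0045

P = 0.0045


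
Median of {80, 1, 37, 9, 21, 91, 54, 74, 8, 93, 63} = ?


Sorted: 1, 8, 9, 21, 37, 54, 63, 74, 80, 91, 93
n = 11 (odd)
Middle value = 54

Median = 54


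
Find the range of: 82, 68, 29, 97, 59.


Max = 97, Min = 29
Range = 97 - 29 = 68

Range = 68


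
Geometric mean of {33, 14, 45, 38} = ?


Product = 33 × 14 × 45 × 38 = 790020
GM = 790020^(1/4) = 29.8133

GM = 29.8133


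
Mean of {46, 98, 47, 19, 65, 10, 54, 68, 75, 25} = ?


Sum = 46 + 98 + 47 + 19 + 65 + 10 + 54 + 68 + 75 + 25 = 507
n = 10
Mean = 507/10 = 50.7000

Mean = 50.7000


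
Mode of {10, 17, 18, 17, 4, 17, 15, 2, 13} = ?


Frequencies: 2:1, 4:1, 10:1, 13:1, 15:1, 17:3, 18:1
Max frequency = 3
Mode = 17

Mode = 17


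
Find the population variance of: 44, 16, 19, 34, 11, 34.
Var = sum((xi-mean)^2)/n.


Mean = 26.3333
Squared deviations: 312.1111, 106.7778, 53.7778, 58.7778, 235.1111, 58.7778
Sum = 825.3333
Variance = 825.3333/6 = 137.5556

Variance = 137.5556


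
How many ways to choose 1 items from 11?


C(11,1) = 11!/(1! × 10!)
= 39916800/(1 × 3628800)
= 11

C(11,1) = 11


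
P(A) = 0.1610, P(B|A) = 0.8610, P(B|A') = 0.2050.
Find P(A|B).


P(B) = P(B|A)*P(A) + P(B|A')*P(A')
= 0.8610*0.1610 + 0.2050*0.8390
= 0.138621 + 0.171995 = 0.310616
P(A|B) = 0.138621/0.310616 = 0.4463

P(A|B) = 0.4463


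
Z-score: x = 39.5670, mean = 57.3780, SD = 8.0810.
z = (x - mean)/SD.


z = (39.5670 - 57.3780)/8.0810
= -17.8110/8.0810
= -2.2041

z = -2.2041


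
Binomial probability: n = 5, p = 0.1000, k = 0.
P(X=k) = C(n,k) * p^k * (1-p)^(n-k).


C(5,0) = 1
p^0 = 1.000000
(1-p)^5 = 0.590490
P = 1 * 1.000000 * 0.590490 = 0.5905

P(X=0) = 0.5905


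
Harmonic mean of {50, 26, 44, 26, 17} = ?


Sum of reciprocals = 1/50 + 1/26 + 1/44 + 1/26 + 1/17 = 0.178474
HM = 5/0.178474 = 28.0153

HM = 28.0153


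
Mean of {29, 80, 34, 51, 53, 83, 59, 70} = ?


Sum = 29 + 80 + 34 + 51 + 53 + 83 + 59 + 70 = 459
n = 8
Mean = 459/8 = 57.3750

Mean = 57.3750


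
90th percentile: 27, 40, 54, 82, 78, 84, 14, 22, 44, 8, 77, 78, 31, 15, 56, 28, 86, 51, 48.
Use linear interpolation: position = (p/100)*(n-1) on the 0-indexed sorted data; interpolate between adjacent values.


Sorted: 8, 14, 15, 22, 27, 28, 31, 40, 44, 48, 51, 54, 56, 77, 78, 78, 82, 84, 86
n = 19
Index = 90/100 * 18 = 16.2000
Lower = data[16] = 82, Upper = data[17] = 84
P90 = 82 + 0.2000*(2) = 82.4000

P90 = 82.4000


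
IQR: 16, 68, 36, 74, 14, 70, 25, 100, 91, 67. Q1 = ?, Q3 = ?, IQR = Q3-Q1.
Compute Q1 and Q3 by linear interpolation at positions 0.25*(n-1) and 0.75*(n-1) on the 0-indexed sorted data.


Sorted: 14, 16, 25, 36, 67, 68, 70, 74, 91, 100
Q1 (25th %ile) = 27.7500
Q3 (75th %ile) = 73.0000
IQR = 73.0000 - 27.7500 = 45.2500

IQR = 45.2500


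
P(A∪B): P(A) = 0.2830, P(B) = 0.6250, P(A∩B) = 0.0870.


P(A∪B) = 0.2830 + 0.6250 - 0.0870
= 0.9080 - 0.0870
= 0.8210

P(A∪B) = 0.8210


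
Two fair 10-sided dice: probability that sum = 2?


Total outcomes = 10×10 = 100
Favorable (sum = 2): 1
P = 1/100 = 0.0100

P = 0.0100


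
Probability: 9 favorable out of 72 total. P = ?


P = 9/72 = 0.1250

P = 0.1250


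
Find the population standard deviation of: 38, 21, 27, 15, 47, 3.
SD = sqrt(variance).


Mean = 25.1667
Variance = 209.4722
SD = sqrt(209.4722) = 14.4732

SD = 14.4732


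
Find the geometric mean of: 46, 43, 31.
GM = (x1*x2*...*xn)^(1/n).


Product = 46 × 43 × 31 = 61318
GM = 61318^(1/3) = 39.4333

GM = 39.4333


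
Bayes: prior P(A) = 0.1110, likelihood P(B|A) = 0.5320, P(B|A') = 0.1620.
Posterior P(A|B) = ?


P(B) = P(B|A)*P(A) + P(B|A')*P(A')
= 0.5320*0.1110 + 0.1620*0.8890
= 0.059052 + 0.144018 = 0.203070
P(A|B) = 0.059052/0.203070 = 0.2908

P(A|B) = 0.2908


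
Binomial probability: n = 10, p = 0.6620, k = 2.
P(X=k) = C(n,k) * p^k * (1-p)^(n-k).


C(10,2) = 45
p^2 = 0.438244
(1-p)^8 = 0.000170
P = 45 * 0.438244 * 0.000170 = 0.0034

P(X=2) = 0.0034


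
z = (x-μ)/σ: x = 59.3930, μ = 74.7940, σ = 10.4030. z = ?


z = (59.3930 - 74.7940)/10.4030
= -15.4010/10.4030
= -1.4804

z = -1.4804


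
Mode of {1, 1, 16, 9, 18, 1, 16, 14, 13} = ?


Frequencies: 1:3, 9:1, 13:1, 14:1, 16:2, 18:1
Max frequency = 3
Mode = 1

Mode = 1


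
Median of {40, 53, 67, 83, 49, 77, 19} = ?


Sorted: 19, 40, 49, 53, 67, 77, 83
n = 7 (odd)
Middle value = 53

Median = 53


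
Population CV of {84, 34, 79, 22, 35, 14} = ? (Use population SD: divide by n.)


Mean = 44.6667
SD = 27.0411
CV = (27.0411/44.6667)*100 = 60.5398%

CV = 60.5398%


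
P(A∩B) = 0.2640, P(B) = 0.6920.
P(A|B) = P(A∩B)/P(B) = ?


P(A|B) = 0.2640/0.6920 = 0.3815

P(A|B) = 0.3815


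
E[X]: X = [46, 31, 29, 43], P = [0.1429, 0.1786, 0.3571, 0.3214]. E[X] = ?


E[X] = 46*0.1429 + 31*0.1786 + 29*0.3571 + 43*0.3214
= 6.5734 + 5.5366 + 10.3559 + 13.8202
= 36.2861

E[X] = 36.2861


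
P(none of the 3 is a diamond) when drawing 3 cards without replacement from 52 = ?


P(no diamonds) = (39/52) × (38/51) × (37/50)
= 0.4135

P = 0.4135


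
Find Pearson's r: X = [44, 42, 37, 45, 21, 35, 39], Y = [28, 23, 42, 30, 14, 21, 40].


Mean X = 37.5714, Mean Y = 28.2857
SD X = 7.556589, SD Y = 9.361231
Cov = 35.979592
r = 35.979592/(7.556589*9.361231) = 0.5086

r = 0.5086


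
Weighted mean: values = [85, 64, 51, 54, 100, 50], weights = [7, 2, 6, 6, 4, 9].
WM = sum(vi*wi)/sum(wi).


Numerator = 85*7 + 64*2 + 51*6 + 54*6 + 100*4 + 50*9 = 2203
Denominator = 7 + 2 + 6 + 6 + 4 + 9 = 34
WM = 2203/34 = 64.7941

WM = 64.7941


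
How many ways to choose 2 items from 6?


C(6,2) = 6!/(2! × 4!)
= 720/(2 × 24)
= 15

C(6,2) = 15


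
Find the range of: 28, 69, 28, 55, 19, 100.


Max = 100, Min = 19
Range = 100 - 19 = 81

Range = 81


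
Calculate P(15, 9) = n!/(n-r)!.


P(15,9) = 15!/6!
= 1307674368000/720
= 1816214400

P(15,9) = 1816214400


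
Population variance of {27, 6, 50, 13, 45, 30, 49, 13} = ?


Mean = 29.1250
Squared deviations: 4.5156, 534.7656, 435.7656, 260.0156, 252.0156, 0.7656, 395.0156, 260.0156
Sum = 2142.8750
Variance = 2142.8750/8 = 267.8594

Variance = 267.8594


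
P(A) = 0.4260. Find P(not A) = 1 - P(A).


P(not A) = 1 - 0.4260 = 0.5740

P(not A) = 0.5740


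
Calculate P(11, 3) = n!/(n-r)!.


P(11,3) = 11!/8!
= 39916800/40320
= 990

P(11,3) = 990


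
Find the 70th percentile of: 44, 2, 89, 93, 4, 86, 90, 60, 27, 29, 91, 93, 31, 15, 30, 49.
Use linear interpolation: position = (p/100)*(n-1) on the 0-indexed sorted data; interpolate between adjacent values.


Sorted: 2, 4, 15, 27, 29, 30, 31, 44, 49, 60, 86, 89, 90, 91, 93, 93
n = 16
Index = 70/100 * 15 = 10.5000
Lower = data[10] = 86, Upper = data[11] = 89
P70 = 86 + 0.5000*(3) = 87.5000

P70 = 87.5000


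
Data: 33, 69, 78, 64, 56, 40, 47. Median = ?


Sorted: 33, 40, 47, 56, 64, 69, 78
n = 7 (odd)
Middle value = 56

Median = 56


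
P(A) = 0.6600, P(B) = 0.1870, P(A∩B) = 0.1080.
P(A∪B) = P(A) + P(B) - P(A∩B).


P(A∪B) = 0.6600 + 0.1870 - 0.1080
= 0.8470 - 0.1080
= 0.7390

P(A∪B) = 0.7390


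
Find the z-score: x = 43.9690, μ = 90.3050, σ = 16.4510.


z = (43.9690 - 90.3050)/16.4510
= -46.3360/16.4510
= -2.8166

z = -2.8166


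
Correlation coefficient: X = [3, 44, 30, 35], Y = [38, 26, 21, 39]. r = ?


Mean X = 28.0000, Mean Y = 31.0000
SD X = 15.280707, SD Y = 7.713624
Cov = -54.750000
r = -54.750000/(15.280707*7.713624) = -0.4645

r = -0.4645


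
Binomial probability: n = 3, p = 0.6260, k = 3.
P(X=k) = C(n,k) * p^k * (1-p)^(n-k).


C(3,3) = 1
p^3 = 0.245314
(1-p)^0 = 1.000000
P = 1 * 0.245314 * 1.000000 = 0.2453

P(X=3) = 0.2453


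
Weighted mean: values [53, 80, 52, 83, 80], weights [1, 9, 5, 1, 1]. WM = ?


Numerator = 53*1 + 80*9 + 52*5 + 83*1 + 80*1 = 1196
Denominator = 1 + 9 + 5 + 1 + 1 = 17
WM = 1196/17 = 70.3529

WM = 70.3529


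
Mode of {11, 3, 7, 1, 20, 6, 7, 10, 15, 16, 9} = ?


Frequencies: 1:1, 3:1, 6:1, 7:2, 9:1, 10:1, 11:1, 15:1, 16:1, 20:1
Max frequency = 2
Mode = 7

Mode = 7


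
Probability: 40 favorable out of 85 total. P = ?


P = 40/85 = 0.4706

P = 0.4706


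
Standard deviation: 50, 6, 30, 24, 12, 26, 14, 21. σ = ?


Mean = 22.8750
Variance = 160.3594
SD = sqrt(160.3594) = 12.6633

SD = 12.6633


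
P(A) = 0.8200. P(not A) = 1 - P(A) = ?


P(not A) = 1 - 0.8200 = 0.1800

P(not A) = 0.1800


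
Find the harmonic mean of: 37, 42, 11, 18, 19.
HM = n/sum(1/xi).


Sum of reciprocals = 1/37 + 1/42 + 1/11 + 1/18 + 1/19 = 0.249933
HM = 5/0.249933 = 20.0054

HM = 20.0054


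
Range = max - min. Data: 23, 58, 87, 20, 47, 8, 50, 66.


Max = 87, Min = 8
Range = 87 - 8 = 79

Range = 79


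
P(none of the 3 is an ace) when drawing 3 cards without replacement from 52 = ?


P(no aces) = (48/52) × (47/51) × (46/50)
= 0.7826

P = 0.7826


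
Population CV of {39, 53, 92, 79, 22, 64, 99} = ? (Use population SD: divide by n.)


Mean = 64.0000
SD = 26.0329
CV = (26.0329/64.0000)*100 = 40.6765%

CV = 40.6765%


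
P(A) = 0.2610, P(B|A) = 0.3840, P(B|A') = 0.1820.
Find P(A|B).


P(B) = P(B|A)*P(A) + P(B|A')*P(A')
= 0.3840*0.2610 + 0.1820*0.7390
= 0.100224 + 0.134498 = 0.234722
P(A|B) = 0.100224/0.234722 = 0.4270

P(A|B) = 0.4270


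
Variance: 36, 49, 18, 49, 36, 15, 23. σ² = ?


Mean = 32.2857
Squared deviations: 13.7959, 279.3673, 204.0816, 279.3673, 13.7959, 298.7959, 86.2245
Sum = 1175.4286
Variance = 1175.4286/7 = 167.9184

Variance = 167.9184


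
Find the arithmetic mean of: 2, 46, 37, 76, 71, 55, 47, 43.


Sum = 2 + 46 + 37 + 76 + 71 + 55 + 47 + 43 = 377
n = 8
Mean = 377/8 = 47.1250

Mean = 47.1250


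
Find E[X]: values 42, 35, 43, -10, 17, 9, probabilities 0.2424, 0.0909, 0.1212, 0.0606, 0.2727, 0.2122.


E[X] = 42*0.2424 + 35*0.0909 + 43*0.1212 - 10*0.0606 + 17*0.2727 + 9*0.2122
= 10.1808 + 3.1815 + 5.2116 - 0.6060 + 4.6359 + 1.9098
= 24.5136

E[X] = 24.5136


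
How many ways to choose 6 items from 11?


C(11,6) = 11!/(6! × 5!)
= 39916800/(720 × 120)
= 462

C(11,6) = 462


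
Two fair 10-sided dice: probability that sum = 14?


Total outcomes = 10×10 = 100
Favorable (sum = 14): 7
P = 7/100 = 0.0700

P = 0.0700


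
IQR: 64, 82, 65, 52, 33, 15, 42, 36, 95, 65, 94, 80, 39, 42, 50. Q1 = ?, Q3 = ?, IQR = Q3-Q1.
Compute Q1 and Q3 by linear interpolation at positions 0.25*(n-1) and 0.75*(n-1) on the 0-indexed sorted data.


Sorted: 15, 33, 36, 39, 42, 42, 50, 52, 64, 65, 65, 80, 82, 94, 95
Q1 (25th %ile) = 40.5000
Q3 (75th %ile) = 72.5000
IQR = 72.5000 - 40.5000 = 32.0000

IQR = 32.0000


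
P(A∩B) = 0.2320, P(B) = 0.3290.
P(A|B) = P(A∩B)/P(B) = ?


P(A|B) = 0.2320/0.3290 = 0.7052

P(A|B) = 0.7052


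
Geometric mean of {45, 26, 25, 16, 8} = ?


Product = 45 × 26 × 25 × 16 × 8 = 3744000
GM = 3744000^(1/5) = 20.6380

GM = 20.6380


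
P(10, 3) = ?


P(10,3) = 10!/7!
= 3628800/5040
= 720

P(10,3) = 720


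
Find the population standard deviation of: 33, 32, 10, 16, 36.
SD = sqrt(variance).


Mean = 25.4000
Variance = 107.8400
SD = sqrt(107.8400) = 10.3846

SD = 10.3846


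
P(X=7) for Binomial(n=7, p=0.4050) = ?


C(7,7) = 1
p^7 = 0.001787
(1-p)^0 = 1.000000
P = 1 * 0.001787 * 1.000000 = 0.0018

P(X=7) = 0.0018


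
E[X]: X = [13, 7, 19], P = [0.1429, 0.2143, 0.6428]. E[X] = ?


E[X] = 13*0.1429 + 7*0.2143 + 19*0.6428
= 1.8577 + 1.5001 + 12.2132
= 15.5710

E[X] = 15.5710


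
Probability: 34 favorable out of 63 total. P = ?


P = 34/63 = 0.5397

P = 0.5397


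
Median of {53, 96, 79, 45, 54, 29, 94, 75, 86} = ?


Sorted: 29, 45, 53, 54, 75, 79, 86, 94, 96
n = 9 (odd)
Middle value = 75

Median = 75


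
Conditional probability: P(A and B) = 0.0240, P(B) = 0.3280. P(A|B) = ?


P(A|B) = 0.0240/0.3280 = 0.0732

P(A|B) = 0.0732


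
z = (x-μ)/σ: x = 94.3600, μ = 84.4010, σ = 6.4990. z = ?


z = (94.3600 - 84.4010)/6.4990
= 9.9590/6.4990
= 1.5324

z = 1.5324


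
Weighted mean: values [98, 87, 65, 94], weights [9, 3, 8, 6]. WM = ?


Numerator = 98*9 + 87*3 + 65*8 + 94*6 = 2227
Denominator = 9 + 3 + 8 + 6 = 26
WM = 2227/26 = 85.6538

WM = 85.6538


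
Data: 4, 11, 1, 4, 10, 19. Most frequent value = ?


Frequencies: 1:1, 4:2, 10:1, 11:1, 19:1
Max frequency = 2
Mode = 4

Mode = 4


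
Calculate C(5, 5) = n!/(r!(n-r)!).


C(5,5) = 5!/(5! × 0!)
= 120/(120 × 1)
= 1

C(5,5) = 1


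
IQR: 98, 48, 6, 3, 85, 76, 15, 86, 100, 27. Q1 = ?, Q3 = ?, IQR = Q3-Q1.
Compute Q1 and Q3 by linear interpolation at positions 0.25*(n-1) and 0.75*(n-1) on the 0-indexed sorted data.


Sorted: 3, 6, 15, 27, 48, 76, 85, 86, 98, 100
Q1 (25th %ile) = 18.0000
Q3 (75th %ile) = 85.7500
IQR = 85.7500 - 18.0000 = 67.7500

IQR = 67.7500


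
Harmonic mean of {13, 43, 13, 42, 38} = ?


Sum of reciprocals = 1/13 + 1/43 + 1/13 + 1/42 + 1/38 = 0.227227
HM = 5/0.227227 = 22.0044

HM = 22.0044


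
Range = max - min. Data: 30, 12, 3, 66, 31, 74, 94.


Max = 94, Min = 3
Range = 94 - 3 = 91

Range = 91


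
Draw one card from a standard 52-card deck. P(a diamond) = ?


13 diamonds in 52 cards
P = 13/52 = 0.2500

P = 0.2500


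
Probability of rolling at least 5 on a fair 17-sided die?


Favorable outcomes (roll ≥ 5): 13
Total outcomes = 17
P = 13/17 = 0.7647

P = 0.7647


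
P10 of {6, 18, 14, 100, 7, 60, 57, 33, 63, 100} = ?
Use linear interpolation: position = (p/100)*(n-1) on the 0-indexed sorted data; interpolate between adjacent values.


Sorted: 6, 7, 14, 18, 33, 57, 60, 63, 100, 100
n = 10
Index = 10/100 * 9 = 0.9000
Lower = data[0] = 6, Upper = data[1] = 7
P10 = 6 + 0.9000*(1) = 6.9000

P10 = 6.9000


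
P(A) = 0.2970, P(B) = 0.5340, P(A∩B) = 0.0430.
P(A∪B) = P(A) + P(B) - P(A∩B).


P(A∪B) = 0.2970 + 0.5340 - 0.0430
= 0.8310 - 0.0430
= 0.7880

P(A∪B) = 0.7880


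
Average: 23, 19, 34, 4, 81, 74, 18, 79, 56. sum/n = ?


Sum = 23 + 19 + 34 + 4 + 81 + 74 + 18 + 79 + 56 = 388
n = 9
Mean = 388/9 = 43.1111

Mean = 43.1111


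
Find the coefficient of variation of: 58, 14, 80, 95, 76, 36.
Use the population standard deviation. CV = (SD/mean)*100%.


Mean = 59.8333
SD = 27.6189
CV = (27.6189/59.8333)*100 = 46.1598%

CV = 46.1598%


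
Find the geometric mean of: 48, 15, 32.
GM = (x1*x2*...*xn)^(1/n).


Product = 48 × 15 × 32 = 23040
GM = 23040^(1/3) = 28.4551

GM = 28.4551


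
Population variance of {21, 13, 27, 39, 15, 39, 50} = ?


Mean = 29.1429
Squared deviations: 66.3061, 260.5918, 4.5918, 97.1633, 200.0204, 97.1633, 435.0204
Sum = 1160.8571
Variance = 1160.8571/7 = 165.8367

Variance = 165.8367


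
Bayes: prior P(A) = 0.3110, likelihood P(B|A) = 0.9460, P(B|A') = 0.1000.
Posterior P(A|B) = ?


P(B) = P(B|A)*P(A) + P(B|A')*P(A')
= 0.9460*0.3110 + 0.1000*0.6890
= 0.294206 + 0.068900 = 0.363106
P(A|B) = 0.294206/0.363106 = 0.8102

P(A|B) = 0.8102


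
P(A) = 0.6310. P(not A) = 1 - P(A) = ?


P(not A) = 1 - 0.6310 = 0.3690

P(not A) = 0.3690


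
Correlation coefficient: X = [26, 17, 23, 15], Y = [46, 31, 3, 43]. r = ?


Mean X = 20.2500, Mean Y = 30.7500
SD X = 4.437060, SD Y = 16.976086
Cov = -13.437500
r = -13.437500/(4.437060*16.976086) = -0.1784

r = -0.1784


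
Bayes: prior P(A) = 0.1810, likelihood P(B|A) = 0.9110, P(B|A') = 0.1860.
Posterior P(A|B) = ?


P(B) = P(B|A)*P(A) + P(B|A')*P(A')
= 0.9110*0.1810 + 0.1860*0.8190
= 0.164891 + 0.152334 = 0.317225
P(A|B) = 0.164891/0.317225 = 0.5198

P(A|B) = 0.5198


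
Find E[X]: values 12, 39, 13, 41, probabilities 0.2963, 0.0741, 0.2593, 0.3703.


E[X] = 12*0.2963 + 39*0.0741 + 13*0.2593 + 41*0.3703
= 3.5556 + 2.8899 + 3.3709 + 15.1823
= 24.9987

E[X] = 24.9987


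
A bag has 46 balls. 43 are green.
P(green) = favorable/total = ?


P = 43/46 = 0.9348

P = 0.9348


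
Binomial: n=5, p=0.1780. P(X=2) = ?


C(5,2) = 10
p^2 = 0.031684
(1-p)^3 = 0.555412
P = 10 * 0.031684 * 0.555412 = 0.1760

P(X=2) = 0.1760


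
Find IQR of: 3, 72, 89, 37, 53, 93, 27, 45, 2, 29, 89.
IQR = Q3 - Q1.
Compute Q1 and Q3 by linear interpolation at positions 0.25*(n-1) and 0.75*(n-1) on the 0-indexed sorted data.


Sorted: 2, 3, 27, 29, 37, 45, 53, 72, 89, 89, 93
Q1 (25th %ile) = 28.0000
Q3 (75th %ile) = 80.5000
IQR = 80.5000 - 28.0000 = 52.5000

IQR = 52.5000


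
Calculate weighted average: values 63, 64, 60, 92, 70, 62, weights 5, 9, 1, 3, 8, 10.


Numerator = 63*5 + 64*9 + 60*1 + 92*3 + 70*8 + 62*10 = 2407
Denominator = 5 + 9 + 1 + 3 + 8 + 10 = 36
WM = 2407/36 = 66.8611

WM = 66.8611


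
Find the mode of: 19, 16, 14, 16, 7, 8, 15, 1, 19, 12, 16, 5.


Frequencies: 1:1, 5:1, 7:1, 8:1, 12:1, 14:1, 15:1, 16:3, 19:2
Max frequency = 3
Mode = 16

Mode = 16


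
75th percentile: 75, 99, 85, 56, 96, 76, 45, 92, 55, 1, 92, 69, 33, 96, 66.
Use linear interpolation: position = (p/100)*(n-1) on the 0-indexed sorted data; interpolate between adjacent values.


Sorted: 1, 33, 45, 55, 56, 66, 69, 75, 76, 85, 92, 92, 96, 96, 99
n = 15
Index = 75/100 * 14 = 10.5000
Lower = data[10] = 92, Upper = data[11] = 92
P75 = 92 + 0.5000*(0) = 92.0000

P75 = 92.0000


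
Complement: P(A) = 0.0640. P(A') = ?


P(not A) = 1 - 0.0640 = 0.9360

P(not A) = 0.9360


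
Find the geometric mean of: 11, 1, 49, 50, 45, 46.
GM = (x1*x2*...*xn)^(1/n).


Product = 11 × 1 × 49 × 50 × 45 × 46 = 55786500
GM = 55786500^(1/6) = 19.5474

GM = 19.5474


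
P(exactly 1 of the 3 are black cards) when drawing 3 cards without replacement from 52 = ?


Hypergeometric: P(X=1) = C(26,1)·C(26,2) / C(52,3)
= 26 × 325 / 22100
= 8450/22100 = 0.3824

P = 0.3824


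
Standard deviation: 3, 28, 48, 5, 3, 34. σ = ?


Mean = 20.1667
Variance = 307.8056
SD = sqrt(307.8056) = 17.5444

SD = 17.5444


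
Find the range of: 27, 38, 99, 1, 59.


Max = 99, Min = 1
Range = 99 - 1 = 98

Range = 98


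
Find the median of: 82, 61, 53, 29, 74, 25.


Sorted: 25, 29, 53, 61, 74, 82
n = 6 (even)
Middle values: 53 and 61
Median = (53+61)/2 = 57.0000

Median = 57.0000


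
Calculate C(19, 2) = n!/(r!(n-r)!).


C(19,2) = 19!/(2! × 17!)
= 121645100408832000/(2 × 355687428096000)
= 171

C(19,2) = 171


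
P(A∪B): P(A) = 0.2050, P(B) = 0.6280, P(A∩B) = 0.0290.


P(A∪B) = 0.2050 + 0.6280 - 0.0290
= 0.8330 - 0.0290
= 0.8040

P(A∪B) = 0.8040


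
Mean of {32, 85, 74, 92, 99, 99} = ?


Sum = 32 + 85 + 74 + 92 + 99 + 99 = 481
n = 6
Mean = 481/6 = 80.1667

Mean = 80.1667


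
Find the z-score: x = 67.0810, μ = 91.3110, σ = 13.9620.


z = (67.0810 - 91.3110)/13.9620
= -24.2300/13.9620
= -1.7354

z = -1.7354


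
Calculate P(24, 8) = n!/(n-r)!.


P(24,8) = 24!/16!
= 620448401733239439360000/20922789888000
= 29654190720

P(24,8) = 29654190720
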